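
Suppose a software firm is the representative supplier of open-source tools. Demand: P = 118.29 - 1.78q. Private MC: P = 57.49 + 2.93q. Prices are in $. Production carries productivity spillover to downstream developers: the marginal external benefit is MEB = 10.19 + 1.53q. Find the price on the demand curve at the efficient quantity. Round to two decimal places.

Social marginal cost = private MC − MEB = 47.30 + 1.40q.
Set SMC = demand: 47.30 + 1.40q = 118.29 - 1.78q → q* = 22.3239.
Consumer price on the demand curve at q*: 118.29 − 1.78×22.3239 = 78.5535.

P = $78.55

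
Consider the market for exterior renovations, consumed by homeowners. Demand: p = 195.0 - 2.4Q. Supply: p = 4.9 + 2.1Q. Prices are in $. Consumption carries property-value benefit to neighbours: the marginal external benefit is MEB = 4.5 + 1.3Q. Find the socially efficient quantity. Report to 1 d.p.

Q* = 60.8

Social marginal benefit = demand + MEB = 199.5 - 1.1Q.
Set SMB = MC: 199.5 - 1.1Q = 4.9 + 2.1Q → Q* = 60.8125.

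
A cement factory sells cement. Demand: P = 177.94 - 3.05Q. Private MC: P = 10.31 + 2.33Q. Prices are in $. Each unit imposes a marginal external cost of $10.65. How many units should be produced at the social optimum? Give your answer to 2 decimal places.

Q* = 29.18

Social marginal cost = private MC + MEC = 20.96 + 2.33Q.
Set SMC = demand: 20.96 + 2.33Q = 177.94 - 3.05Q → Q* = 29.1784.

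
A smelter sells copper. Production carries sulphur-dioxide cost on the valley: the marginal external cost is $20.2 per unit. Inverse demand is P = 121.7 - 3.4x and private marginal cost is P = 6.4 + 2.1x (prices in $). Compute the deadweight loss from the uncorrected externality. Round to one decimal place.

Market equilibrium (private): 6.4 + 2.1x = 121.7 - 3.4x → x_m = 20.9636.
Social marginal cost = private MC + MEC = 26.6 + 2.1x.
Set SMC = demand: 26.6 + 2.1x = 121.7 - 3.4x → x* = 17.2909.
The loss is the area between SMC and demand from x* to x_m; with linear curves that's a triangle of height MEC(x_m).
DWL = ½ × 3.6727 × 20.2000 = 37.0943.

DWL = $37.1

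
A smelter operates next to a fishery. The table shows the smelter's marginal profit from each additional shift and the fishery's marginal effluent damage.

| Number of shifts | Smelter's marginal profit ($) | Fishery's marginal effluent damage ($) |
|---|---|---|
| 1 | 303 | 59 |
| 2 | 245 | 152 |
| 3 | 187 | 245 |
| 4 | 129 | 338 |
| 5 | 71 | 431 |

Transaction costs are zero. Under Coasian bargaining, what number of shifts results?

Bargaining reaches the level where marginal profit last exceeds marginal effluent damage.
That holds through level 2 (245 ≥ 152) but not at 3 (187 < 245).

2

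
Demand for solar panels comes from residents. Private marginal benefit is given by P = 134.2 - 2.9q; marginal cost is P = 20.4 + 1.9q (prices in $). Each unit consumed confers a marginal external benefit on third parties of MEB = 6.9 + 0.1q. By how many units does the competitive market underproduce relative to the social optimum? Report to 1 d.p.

2.0 units

Market equilibrium (private): 20.4 + 1.9q = 134.2 - 2.9q → q_m = 23.7083.
Social marginal benefit = demand + MEB = 141.1 - 2.8q.
Set SMB = MC: 141.1 - 2.8q = 20.4 + 1.9q → q* = 25.6809.
Gap = |23.7083 − 25.6809| = 1.9726.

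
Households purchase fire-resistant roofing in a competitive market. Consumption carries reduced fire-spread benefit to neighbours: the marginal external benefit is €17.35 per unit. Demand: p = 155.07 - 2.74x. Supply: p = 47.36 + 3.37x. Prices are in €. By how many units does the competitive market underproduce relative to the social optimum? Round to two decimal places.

2.84 units

Market equilibrium (private): 47.36 + 3.37x = 155.07 - 2.74x → x_m = 17.6285.
Social marginal benefit = demand + MEB = 172.42 - 2.74x.
Set SMB = MC: 172.42 - 2.74x = 47.36 + 3.37x → x* = 20.4681.
Gap = |17.6285 − 20.4681| = 2.8396.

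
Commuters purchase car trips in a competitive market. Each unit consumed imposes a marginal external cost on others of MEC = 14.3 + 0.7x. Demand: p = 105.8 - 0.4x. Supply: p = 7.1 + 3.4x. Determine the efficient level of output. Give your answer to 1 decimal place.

x* = 18.8

Social marginal benefit = demand − MEC = 91.5 - 1.1x.
Set SMB = MC: 91.5 - 1.1x = 7.1 + 3.4x → x* = 18.7556.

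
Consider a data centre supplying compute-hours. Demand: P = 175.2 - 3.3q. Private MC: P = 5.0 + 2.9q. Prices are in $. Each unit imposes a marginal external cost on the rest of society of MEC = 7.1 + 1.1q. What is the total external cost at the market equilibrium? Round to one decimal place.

Market equilibrium (private): 5.0 + 2.9q = 175.2 - 3.3q → q_m = 27.4516.
Total external cost = ∫₀^{q_m} (7.1 + 1.1q) dq = 7.1×27.4516 + ½×1.1×27.4516² = 609.3810.

$609.4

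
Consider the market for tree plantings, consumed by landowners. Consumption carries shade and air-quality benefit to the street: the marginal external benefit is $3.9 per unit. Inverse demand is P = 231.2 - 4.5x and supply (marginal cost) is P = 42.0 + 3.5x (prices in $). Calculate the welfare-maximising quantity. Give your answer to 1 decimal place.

Social marginal benefit = demand + MEB = 235.1 - 4.5x.
Set SMB = MC: 235.1 - 4.5x = 42.0 + 3.5x → x* = 24.1375.

x* = 24.1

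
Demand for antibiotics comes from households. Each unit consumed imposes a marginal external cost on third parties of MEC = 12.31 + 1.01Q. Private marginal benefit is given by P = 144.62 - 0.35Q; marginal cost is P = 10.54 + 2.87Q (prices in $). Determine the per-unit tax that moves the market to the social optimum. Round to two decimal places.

Social marginal benefit = demand − MEC = 132.31 - 1.36Q.
Set SMB = MC: 132.31 - 1.36Q = 10.54 + 2.87Q → Q* = 28.7872.
The Pigouvian tax equals MEC at Q*: 12.31 + 1.01×28.7872 = 41.3851.

tax = $41.39 per unit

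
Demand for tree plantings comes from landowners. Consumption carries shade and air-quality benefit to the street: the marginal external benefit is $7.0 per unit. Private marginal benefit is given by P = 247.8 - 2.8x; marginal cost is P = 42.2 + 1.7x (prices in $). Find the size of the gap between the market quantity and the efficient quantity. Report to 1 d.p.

1.6 units

Market equilibrium (private): 42.2 + 1.7x = 247.8 - 2.8x → x_m = 45.6889.
Social marginal benefit = demand + MEB = 254.8 - 2.8x.
Set SMB = MC: 254.8 - 2.8x = 42.2 + 1.7x → x* = 47.2444.
Gap = |45.6889 − 47.2444| = 1.5555.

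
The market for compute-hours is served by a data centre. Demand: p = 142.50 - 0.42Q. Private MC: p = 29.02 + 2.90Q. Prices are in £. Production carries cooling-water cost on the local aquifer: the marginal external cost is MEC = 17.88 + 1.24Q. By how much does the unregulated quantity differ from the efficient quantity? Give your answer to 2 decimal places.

13.22 units

Market equilibrium (private): 29.02 + 2.90Q = 142.50 - 0.42Q → Q_m = 34.1807.
Social marginal cost = private MC + MEC = 46.90 + 4.14Q.
Set SMC = demand: 46.90 + 4.14Q = 142.50 - 0.42Q → Q* = 20.9649.
Gap = |34.1807 − 20.9649| = 13.2158.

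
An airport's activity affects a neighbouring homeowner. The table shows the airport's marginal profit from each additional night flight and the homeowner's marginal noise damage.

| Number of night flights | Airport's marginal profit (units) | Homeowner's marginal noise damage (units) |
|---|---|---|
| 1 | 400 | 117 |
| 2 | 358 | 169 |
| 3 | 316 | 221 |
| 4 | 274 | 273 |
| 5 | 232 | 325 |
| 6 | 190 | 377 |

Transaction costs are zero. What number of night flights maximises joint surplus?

4

Bargaining reaches the level where marginal profit last exceeds marginal noise damage.
That holds through level 4 (274 ≥ 273) but not at 5 (232 < 325).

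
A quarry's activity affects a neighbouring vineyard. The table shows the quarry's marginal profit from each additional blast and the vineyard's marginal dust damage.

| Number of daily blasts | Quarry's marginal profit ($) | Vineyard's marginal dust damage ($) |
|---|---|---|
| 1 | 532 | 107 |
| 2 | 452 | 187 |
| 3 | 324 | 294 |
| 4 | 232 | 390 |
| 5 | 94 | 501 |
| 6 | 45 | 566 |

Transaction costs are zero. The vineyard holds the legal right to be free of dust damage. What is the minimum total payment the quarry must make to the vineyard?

Efficient level: marginal profit ≥ marginal dust damage through level 3, so k* = 3.
With the vineyard holding the right, the quarry must at least compensate total damage at k*: 107 + 187 + 294 = 588.

$588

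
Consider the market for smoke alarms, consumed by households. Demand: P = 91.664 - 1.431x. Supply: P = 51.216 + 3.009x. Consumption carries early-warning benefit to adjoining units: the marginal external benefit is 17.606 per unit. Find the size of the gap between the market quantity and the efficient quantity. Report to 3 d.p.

3.965 units

Market equilibrium (private): 51.216 + 3.009x = 91.664 - 1.431x → x_m = 9.1099.
Social marginal benefit = demand + MEB = 109.270 - 1.431x.
Set SMB = MC: 109.270 - 1.431x = 51.216 + 3.009x → x* = 13.0752.
Gap = |9.1099 − 13.0752| = 3.9653.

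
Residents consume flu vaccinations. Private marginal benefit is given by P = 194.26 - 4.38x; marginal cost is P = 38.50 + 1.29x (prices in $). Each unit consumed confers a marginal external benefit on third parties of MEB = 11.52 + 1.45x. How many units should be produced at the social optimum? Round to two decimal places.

x* = 39.64

Social marginal benefit = demand + MEB = 205.78 - 2.93x.
Set SMB = MC: 205.78 - 2.93x = 38.50 + 1.29x → x* = 39.6398.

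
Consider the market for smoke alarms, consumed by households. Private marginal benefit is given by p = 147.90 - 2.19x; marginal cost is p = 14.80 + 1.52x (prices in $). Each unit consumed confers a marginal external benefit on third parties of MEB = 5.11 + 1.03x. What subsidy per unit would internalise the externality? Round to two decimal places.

subsidy = $58.23 per unit

Social marginal benefit = demand + MEB = 153.01 - 1.16x.
Set SMB = MC: 153.01 - 1.16x = 14.80 + 1.52x → x* = 51.5709.
The Pigouvian subsidy equals MEB at x*: 5.11 + 1.03×51.5709 = 58.2280.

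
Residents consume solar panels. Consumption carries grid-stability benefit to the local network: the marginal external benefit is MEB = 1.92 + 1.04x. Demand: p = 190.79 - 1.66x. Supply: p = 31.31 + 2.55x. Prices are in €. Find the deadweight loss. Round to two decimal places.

Market equilibrium (private): 31.31 + 2.55x = 190.79 - 1.66x → x_m = 37.8812.
Social marginal benefit = demand + MEB = 192.71 - 0.62x.
Set SMB = MC: 192.71 - 0.62x = 31.31 + 2.55x → x* = 50.9148.
The loss is the area between SMB and MC from x* to x_m; with linear curves that's a triangle of height MEB(x_m).
DWL = ½ × 13.0336 × 41.3165 = 269.2514.

DWL = €269.25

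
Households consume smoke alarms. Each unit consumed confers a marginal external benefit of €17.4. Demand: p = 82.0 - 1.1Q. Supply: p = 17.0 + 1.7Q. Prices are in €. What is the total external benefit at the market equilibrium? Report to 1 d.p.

Market equilibrium (private): 17.0 + 1.7Q = 82.0 - 1.1Q → Q_m = 23.2143.
Total external benefit = MEB × Q_m = 17.4 × 23.2143 = 403.9288.

€403.9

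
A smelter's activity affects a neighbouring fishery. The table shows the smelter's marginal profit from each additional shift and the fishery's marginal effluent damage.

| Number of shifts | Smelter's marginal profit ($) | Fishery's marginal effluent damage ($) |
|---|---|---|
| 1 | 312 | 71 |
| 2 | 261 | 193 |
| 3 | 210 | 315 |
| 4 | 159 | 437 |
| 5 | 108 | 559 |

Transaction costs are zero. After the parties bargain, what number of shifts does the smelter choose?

2

Bargaining reaches the level where marginal profit last exceeds marginal effluent damage.
That holds through level 2 (261 ≥ 193) but not at 3 (210 < 315).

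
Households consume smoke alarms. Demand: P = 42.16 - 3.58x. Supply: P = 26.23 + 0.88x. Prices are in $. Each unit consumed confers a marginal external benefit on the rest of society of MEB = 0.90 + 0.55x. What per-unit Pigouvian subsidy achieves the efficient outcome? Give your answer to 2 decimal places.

Social marginal benefit = demand + MEB = 43.06 - 3.03x.
Set SMB = MC: 43.06 - 3.03x = 26.23 + 0.88x → x* = 4.3043.
The Pigouvian subsidy equals MEB at x*: 0.90 + 0.55×4.3043 = 3.2674.

subsidy = $3.27 per unit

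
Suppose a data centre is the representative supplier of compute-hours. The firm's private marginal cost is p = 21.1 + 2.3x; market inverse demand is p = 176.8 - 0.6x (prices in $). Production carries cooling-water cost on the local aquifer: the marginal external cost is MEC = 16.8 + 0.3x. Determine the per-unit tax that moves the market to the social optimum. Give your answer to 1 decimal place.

Social marginal cost = private MC + MEC = 37.9 + 2.6x.
Set SMC = demand: 37.9 + 2.6x = 176.8 - 0.6x → x* = 43.4063.
The Pigouvian tax equals MEC at x*: 16.8 + 0.3×43.4063 = 29.8219.

tax = $29.8 per unit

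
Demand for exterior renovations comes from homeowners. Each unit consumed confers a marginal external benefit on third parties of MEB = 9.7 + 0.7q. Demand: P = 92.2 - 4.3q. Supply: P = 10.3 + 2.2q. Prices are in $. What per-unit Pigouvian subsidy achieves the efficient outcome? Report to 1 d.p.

Social marginal benefit = demand + MEB = 101.9 - 3.6q.
Set SMB = MC: 101.9 - 3.6q = 10.3 + 2.2q → q* = 15.7931.
The Pigouvian subsidy equals MEB at q*: 9.7 + 0.7×15.7931 = 20.7552.

subsidy = $20.8 per unit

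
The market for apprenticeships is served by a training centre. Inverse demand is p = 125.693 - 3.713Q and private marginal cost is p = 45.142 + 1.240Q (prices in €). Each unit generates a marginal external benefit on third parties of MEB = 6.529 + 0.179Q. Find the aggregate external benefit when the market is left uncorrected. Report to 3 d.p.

Market equilibrium (private): 45.142 + 1.240Q = 125.693 - 3.713Q → Q_m = 16.2631.
Total external benefit = ∫₀^{Q_m} (6.529 + 0.179Q) dQ = 6.529×16.2631 + ½×0.179×16.2631² = 129.8535.

€129.853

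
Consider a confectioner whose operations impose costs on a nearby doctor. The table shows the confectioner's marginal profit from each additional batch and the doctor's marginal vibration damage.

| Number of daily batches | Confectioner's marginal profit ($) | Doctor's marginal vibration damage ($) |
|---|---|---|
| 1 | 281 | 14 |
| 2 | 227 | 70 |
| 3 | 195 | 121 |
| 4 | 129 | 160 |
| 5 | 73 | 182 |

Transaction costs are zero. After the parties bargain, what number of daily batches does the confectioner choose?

3

Bargaining reaches the level where marginal profit last exceeds marginal vibration damage.
That holds through level 3 (195 ≥ 121) but not at 4 (129 < 160).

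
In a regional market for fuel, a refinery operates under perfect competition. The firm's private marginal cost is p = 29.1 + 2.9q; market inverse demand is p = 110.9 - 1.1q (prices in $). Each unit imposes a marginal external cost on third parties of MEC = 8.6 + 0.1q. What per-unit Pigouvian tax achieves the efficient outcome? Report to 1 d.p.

tax = $10.4 per unit

Social marginal cost = private MC + MEC = 37.7 + 3.0q.
Set SMC = demand: 37.7 + 3.0q = 110.9 - 1.1q → q* = 17.8537.
The Pigouvian tax equals MEC at q*: 8.6 + 0.1×17.8537 = 10.3854.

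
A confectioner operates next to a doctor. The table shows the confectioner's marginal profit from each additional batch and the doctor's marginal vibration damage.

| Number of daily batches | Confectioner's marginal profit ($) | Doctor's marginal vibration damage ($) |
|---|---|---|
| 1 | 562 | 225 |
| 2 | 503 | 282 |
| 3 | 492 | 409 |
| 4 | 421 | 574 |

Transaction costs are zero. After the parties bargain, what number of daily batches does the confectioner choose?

Bargaining reaches the level where marginal profit last exceeds marginal vibration damage.
That holds through level 3 (492 ≥ 409) but not at 4 (421 < 574).

3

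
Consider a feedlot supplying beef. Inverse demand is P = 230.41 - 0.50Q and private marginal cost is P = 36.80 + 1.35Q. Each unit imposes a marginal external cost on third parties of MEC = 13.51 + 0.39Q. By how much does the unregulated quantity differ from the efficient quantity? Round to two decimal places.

24.25 units

Market equilibrium (private): 36.80 + 1.35Q = 230.41 - 0.50Q → Q_m = 104.6541.
Social marginal cost = private MC + MEC = 50.31 + 1.74Q.
Set SMC = demand: 50.31 + 1.74Q = 230.41 - 0.50Q → Q* = 80.4018.
Gap = |104.6541 − 80.4018| = 24.2523.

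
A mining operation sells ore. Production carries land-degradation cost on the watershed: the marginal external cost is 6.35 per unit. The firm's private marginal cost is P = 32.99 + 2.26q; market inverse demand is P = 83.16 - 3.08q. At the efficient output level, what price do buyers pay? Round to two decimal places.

P = 57.89

Social marginal cost = private MC + MEC = 39.34 + 2.26q.
Set SMC = demand: 39.34 + 2.26q = 83.16 - 3.08q → q* = 8.2060.
Consumer price on the demand curve at q*: 83.16 − 3.08×8.2060 = 57.8855.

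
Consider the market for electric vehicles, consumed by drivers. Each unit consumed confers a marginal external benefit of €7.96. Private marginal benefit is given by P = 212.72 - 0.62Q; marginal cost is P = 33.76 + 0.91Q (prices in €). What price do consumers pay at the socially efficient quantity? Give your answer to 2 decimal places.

P = €136.97

Social marginal benefit = demand + MEB = 220.68 - 0.62Q.
Set SMB = MC: 220.68 - 0.62Q = 33.76 + 0.91Q → Q* = 122.1699.
Consumer price on the demand curve at Q*: 212.72 − 0.62×122.1699 = 136.9747.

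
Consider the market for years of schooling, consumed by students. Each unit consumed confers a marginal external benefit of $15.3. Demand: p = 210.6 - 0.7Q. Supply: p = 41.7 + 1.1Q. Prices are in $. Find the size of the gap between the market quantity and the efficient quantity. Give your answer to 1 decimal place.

Market equilibrium (private): 41.7 + 1.1Q = 210.6 - 0.7Q → Q_m = 93.8333.
Social marginal benefit = demand + MEB = 225.9 - 0.7Q.
Set SMB = MC: 225.9 - 0.7Q = 41.7 + 1.1Q → Q* = 102.3333.
Gap = |93.8333 − 102.3333| = 8.5000.

8.5 units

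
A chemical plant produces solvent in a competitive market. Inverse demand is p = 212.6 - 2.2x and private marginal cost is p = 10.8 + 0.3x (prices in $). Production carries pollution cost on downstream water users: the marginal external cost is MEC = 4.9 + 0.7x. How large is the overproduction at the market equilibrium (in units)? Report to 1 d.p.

Market equilibrium (private): 10.8 + 0.3x = 212.6 - 2.2x → x_m = 80.7200.
Social marginal cost = private MC + MEC = 15.7 + x.
Set SMC = demand: 15.7 + x = 212.6 - 2.2x → x* = 61.5313.
Gap = |80.7200 − 61.5313| = 19.1887.

19.2 units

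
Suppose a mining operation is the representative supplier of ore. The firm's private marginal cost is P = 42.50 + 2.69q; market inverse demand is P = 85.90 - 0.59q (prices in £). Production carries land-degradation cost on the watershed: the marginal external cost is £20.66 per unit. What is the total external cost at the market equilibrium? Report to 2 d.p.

£273.37

Market equilibrium (private): 42.50 + 2.69q = 85.90 - 0.59q → q_m = 13.2317.
Total external cost = MEC × q_m = 20.66 × 13.2317 = 273.3669.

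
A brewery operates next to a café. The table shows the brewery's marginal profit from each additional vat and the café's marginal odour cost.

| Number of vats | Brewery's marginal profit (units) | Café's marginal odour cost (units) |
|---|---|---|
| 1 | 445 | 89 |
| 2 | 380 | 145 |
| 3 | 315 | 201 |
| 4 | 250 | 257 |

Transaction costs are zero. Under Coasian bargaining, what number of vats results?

Bargaining reaches the level where marginal profit last exceeds marginal odour cost.
That holds through level 3 (315 ≥ 201) but not at 4 (250 < 257).

3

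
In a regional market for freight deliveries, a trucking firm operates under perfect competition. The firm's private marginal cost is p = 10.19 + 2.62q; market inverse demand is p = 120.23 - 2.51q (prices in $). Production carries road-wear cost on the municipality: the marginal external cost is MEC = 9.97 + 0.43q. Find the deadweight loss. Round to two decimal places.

Market equilibrium (private): 10.19 + 2.62q = 120.23 - 2.51q → q_m = 21.4503.
Social marginal cost = private MC + MEC = 20.16 + 3.05q.
Set SMC = demand: 20.16 + 3.05q = 120.23 - 2.51q → q* = 17.9982.
Height of the DWL triangle at q_m is SMC(q_m) − demand(q_m) = MEC(q_m) = 19.1936.
DWL = ½ × 3.4521 × 19.1936 = 33.1291.

DWL = $33.13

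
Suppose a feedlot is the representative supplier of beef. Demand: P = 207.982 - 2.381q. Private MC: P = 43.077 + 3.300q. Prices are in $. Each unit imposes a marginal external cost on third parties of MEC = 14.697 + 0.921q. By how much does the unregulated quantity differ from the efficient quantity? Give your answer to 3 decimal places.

6.276 units

Market equilibrium (private): 43.077 + 3.300q = 207.982 - 2.381q → q_m = 29.0275.
Social marginal cost = private MC + MEC = 57.774 + 4.221q.
Set SMC = demand: 57.774 + 4.221q = 207.982 - 2.381q → q* = 22.7519.
Gap = |29.0275 − 22.7519| = 6.2756.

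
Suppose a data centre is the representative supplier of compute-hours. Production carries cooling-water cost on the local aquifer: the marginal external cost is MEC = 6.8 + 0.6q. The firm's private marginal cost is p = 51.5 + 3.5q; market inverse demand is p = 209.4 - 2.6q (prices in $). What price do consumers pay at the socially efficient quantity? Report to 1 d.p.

P = $150.8

Social marginal cost = private MC + MEC = 58.3 + 4.1q.
Set SMC = demand: 58.3 + 4.1q = 209.4 - 2.6q → q* = 22.5522.
Consumer price on the demand curve at q*: 209.4 − 2.6×22.5522 = 150.7643.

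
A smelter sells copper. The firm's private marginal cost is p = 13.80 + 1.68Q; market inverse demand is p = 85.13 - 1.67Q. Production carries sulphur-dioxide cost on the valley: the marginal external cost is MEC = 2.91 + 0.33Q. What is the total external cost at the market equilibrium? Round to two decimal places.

Market equilibrium (private): 13.80 + 1.68Q = 85.13 - 1.67Q → Q_m = 21.2925.
Total external cost = ∫₀^{Q_m} (2.91 + 0.33Q) dQ = 2.91×21.2925 + ½×0.33×21.2925² = 136.7673.

136.77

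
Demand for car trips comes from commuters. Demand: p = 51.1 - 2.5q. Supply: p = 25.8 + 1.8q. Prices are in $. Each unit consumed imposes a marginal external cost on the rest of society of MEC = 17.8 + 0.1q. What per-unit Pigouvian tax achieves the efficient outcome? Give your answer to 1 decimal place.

Social marginal benefit = demand − MEC = 33.3 - 2.6q.
Set SMB = MC: 33.3 - 2.6q = 25.8 + 1.8q → q* = 1.7045.
The Pigouvian tax equals MEC at q*: 17.8 + 0.1×1.7045 = 17.9705.

tax = $18.0 per unit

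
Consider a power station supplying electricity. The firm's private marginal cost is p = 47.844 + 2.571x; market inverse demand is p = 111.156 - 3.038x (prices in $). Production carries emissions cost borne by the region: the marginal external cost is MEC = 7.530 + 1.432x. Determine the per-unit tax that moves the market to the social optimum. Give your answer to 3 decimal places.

tax = $18.875 per unit

Social marginal cost = private MC + MEC = 55.374 + 4.003x.
Set SMC = demand: 55.374 + 4.003x = 111.156 - 3.038x → x* = 7.9225.
The Pigouvian tax equals MEC at x*: 7.530 + 1.432×7.9225 = 18.8750.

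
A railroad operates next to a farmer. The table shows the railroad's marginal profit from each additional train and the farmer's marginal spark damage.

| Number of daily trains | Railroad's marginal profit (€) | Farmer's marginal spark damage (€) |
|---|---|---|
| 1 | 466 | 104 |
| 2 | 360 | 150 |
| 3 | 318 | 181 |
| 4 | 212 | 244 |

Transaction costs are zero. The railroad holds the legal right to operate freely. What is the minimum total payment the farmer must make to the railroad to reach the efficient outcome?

€212

Left alone the railroad would choose level 4 (marginal profit stays positive).
Efficient level: k* = 3 (marginal profit ≥ marginal spark damage through 3).
The farmer must at least cover the railroad's forgone profit from cutting 4→3: 212 = 212.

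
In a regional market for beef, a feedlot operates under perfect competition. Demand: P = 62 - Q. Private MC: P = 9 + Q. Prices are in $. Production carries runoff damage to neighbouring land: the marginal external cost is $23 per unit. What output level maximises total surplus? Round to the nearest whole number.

Social marginal cost = private MC + MEC = 32 + Q.
Set SMC = demand: 32 + Q = 62 - Q → Q* = 15.0000.

Q* = 15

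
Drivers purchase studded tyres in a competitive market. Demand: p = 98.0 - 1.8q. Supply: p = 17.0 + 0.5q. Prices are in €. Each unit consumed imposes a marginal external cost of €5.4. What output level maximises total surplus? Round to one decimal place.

q* = 32.9

Social marginal benefit = demand − MEC = 92.6 - 1.8q.
Set SMB = MC: 92.6 - 1.8q = 17.0 + 0.5q → q* = 32.8696.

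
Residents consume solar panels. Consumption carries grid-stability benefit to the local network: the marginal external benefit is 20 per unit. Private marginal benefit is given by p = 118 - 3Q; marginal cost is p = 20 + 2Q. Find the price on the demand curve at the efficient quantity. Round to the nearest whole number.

P = 47

Social marginal benefit = demand + MEB = 138 - 3Q.
Set SMB = MC: 138 - 3Q = 20 + 2Q → Q* = 23.6000.
Consumer price on the demand curve at Q*: 118 − 3×23.6000 = 47.2000.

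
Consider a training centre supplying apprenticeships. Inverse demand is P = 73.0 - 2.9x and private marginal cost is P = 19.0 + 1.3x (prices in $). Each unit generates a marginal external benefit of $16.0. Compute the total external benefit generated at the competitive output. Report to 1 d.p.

$205.7

Market equilibrium (private): 19.0 + 1.3x = 73.0 - 2.9x → x_m = 12.8571.
Total external benefit = MEB × x_m = 16.0 × 12.8571 = 205.7136.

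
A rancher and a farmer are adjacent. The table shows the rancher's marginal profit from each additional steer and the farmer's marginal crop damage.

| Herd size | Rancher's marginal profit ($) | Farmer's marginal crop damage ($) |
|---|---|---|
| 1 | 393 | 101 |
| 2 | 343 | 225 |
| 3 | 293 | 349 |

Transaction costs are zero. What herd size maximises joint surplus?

2

Bargaining reaches the level where marginal profit last exceeds marginal crop damage.
That holds through level 2 (343 ≥ 225) but not at 3 (293 < 349).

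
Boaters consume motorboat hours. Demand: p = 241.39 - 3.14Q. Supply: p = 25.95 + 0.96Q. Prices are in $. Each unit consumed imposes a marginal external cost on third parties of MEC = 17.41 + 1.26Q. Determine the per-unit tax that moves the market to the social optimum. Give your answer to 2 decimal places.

tax = $63.96 per unit

Social marginal benefit = demand − MEC = 223.98 - 4.40Q.
Set SMB = MC: 223.98 - 4.40Q = 25.95 + 0.96Q → Q* = 36.9459.
The Pigouvian tax equals MEC at Q*: 17.41 + 1.26×36.9459 = 63.9618.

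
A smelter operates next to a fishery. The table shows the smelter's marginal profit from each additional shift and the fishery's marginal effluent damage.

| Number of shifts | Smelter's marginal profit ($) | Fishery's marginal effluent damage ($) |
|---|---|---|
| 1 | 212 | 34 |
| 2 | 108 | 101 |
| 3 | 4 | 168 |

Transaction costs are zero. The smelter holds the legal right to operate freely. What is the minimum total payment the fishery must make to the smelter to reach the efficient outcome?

$4

Left alone the smelter would choose level 3 (marginal profit stays positive).
Efficient level: k* = 2 (marginal profit ≥ marginal effluent damage through 2).
The fishery must at least cover the smelter's forgone profit from cutting 3→2: 4 = 4.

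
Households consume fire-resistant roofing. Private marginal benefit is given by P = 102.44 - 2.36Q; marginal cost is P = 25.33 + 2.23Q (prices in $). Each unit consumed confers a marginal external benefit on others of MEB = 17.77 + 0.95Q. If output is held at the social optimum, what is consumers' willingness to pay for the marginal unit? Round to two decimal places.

Social marginal benefit = demand + MEB = 120.21 - 1.41Q.
Set SMB = MC: 120.21 - 1.41Q = 25.33 + 2.23Q → Q* = 26.0659.
Consumer price on the demand curve at Q*: 102.44 − 2.36×26.0659 = 40.9245.

P = $40.92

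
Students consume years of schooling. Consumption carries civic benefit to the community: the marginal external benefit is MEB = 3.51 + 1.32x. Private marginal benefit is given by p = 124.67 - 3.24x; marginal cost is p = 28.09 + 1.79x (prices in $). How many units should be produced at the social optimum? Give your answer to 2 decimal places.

Social marginal benefit = demand + MEB = 128.18 - 1.92x.
Set SMB = MC: 128.18 - 1.92x = 28.09 + 1.79x → x* = 26.9784.

x* = 26.98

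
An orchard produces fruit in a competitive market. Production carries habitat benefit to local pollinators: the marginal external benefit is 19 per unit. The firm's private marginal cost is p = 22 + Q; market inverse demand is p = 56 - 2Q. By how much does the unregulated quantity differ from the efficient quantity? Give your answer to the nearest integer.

6 units

Market equilibrium (private): 22 + Q = 56 - 2Q → Q_m = 11.3333.
Social marginal cost = private MC − MEB = 3 + Q.
Set SMC = demand: 3 + Q = 56 - 2Q → Q* = 17.6667.
Gap = |11.3333 − 17.6667| = 6.3334.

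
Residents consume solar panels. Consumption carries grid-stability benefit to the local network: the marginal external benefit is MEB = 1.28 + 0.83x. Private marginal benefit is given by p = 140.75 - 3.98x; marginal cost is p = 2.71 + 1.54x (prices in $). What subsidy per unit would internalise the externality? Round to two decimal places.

subsidy = $25.94 per unit

Social marginal benefit = demand + MEB = 142.03 - 3.15x.
Set SMB = MC: 142.03 - 3.15x = 2.71 + 1.54x → x* = 29.7058.
The Pigouvian subsidy equals MEB at x*: 1.28 + 0.83×29.7058 = 25.9358.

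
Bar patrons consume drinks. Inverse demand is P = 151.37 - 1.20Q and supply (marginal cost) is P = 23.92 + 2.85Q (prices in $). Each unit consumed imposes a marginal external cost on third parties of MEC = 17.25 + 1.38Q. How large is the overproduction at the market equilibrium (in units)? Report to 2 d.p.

11.17 units

Market equilibrium (private): 23.92 + 2.85Q = 151.37 - 1.20Q → Q_m = 31.4691.
Social marginal benefit = demand − MEC = 134.12 - 2.58Q.
Set SMB = MC: 134.12 - 2.58Q = 23.92 + 2.85Q → Q* = 20.2947.
Gap = |31.4691 − 20.2947| = 11.1744.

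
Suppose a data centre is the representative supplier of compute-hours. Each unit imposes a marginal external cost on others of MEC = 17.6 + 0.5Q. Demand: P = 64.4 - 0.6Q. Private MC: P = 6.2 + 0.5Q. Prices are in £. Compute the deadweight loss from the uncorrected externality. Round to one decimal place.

DWL = £606.5

Market equilibrium (private): 6.2 + 0.5Q = 64.4 - 0.6Q → Q_m = 52.9091.
Social marginal cost = private MC + MEC = 23.8 + Q.
Set SMC = demand: 23.8 + Q = 64.4 - 0.6Q → Q* = 25.3750.
Height of the DWL triangle at Q_m is SMC(Q_m) − demand(Q_m) = MEC(Q_m) = 44.0545.
DWL = ½ × 27.5341 × 44.0545 = 606.5005.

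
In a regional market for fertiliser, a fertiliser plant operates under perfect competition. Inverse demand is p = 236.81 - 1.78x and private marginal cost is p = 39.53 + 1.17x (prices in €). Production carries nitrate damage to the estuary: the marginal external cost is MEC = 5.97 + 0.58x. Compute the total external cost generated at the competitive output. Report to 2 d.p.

€1696.18

Market equilibrium (private): 39.53 + 1.17x = 236.81 - 1.78x → x_m = 66.8746.
Total external cost = ∫₀^{x_m} (5.97 + 0.58x) dx = 5.97×66.8746 + ½×0.58×66.8746² = 1696.1829.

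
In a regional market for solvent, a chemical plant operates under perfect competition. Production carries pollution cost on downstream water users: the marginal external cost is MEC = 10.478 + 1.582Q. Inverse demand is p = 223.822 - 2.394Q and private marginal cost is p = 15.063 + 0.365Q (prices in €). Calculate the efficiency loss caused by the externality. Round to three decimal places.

DWL = €1951.939

Market equilibrium (private): 15.063 + 0.365Q = 223.822 - 2.394Q → Q_m = 75.6647.
Social marginal cost = private MC + MEC = 25.541 + 1.947Q.
Set SMC = demand: 25.541 + 1.947Q = 223.822 - 2.394Q → Q* = 45.6763.
Height of the DWL triangle at Q_m is SMC(Q_m) − demand(Q_m) = MEC(Q_m) = 130.1796.
DWL = ½ × 29.9884 × 130.1796 = 1951.9390.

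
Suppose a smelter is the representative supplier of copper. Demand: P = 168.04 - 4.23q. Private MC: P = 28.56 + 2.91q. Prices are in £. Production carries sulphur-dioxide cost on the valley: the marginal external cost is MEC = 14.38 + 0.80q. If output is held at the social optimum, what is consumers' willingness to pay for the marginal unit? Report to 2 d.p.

P = £101.39

Social marginal cost = private MC + MEC = 42.94 + 3.71q.
Set SMC = demand: 42.94 + 3.71q = 168.04 - 4.23q → q* = 15.7557.
Consumer price on the demand curve at q*: 168.04 − 4.23×15.7557 = 101.3934.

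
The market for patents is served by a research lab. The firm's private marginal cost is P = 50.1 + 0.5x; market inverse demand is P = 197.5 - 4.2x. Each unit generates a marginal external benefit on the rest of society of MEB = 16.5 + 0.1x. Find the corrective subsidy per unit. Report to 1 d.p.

subsidy = 20.1 per unit

Social marginal cost = private MC − MEB = 33.6 + 0.4x.
Set SMC = demand: 33.6 + 0.4x = 197.5 - 4.2x → x* = 35.6304.
The Pigouvian subsidy equals MEB at x*: 16.5 + 0.1×35.6304 = 20.0630.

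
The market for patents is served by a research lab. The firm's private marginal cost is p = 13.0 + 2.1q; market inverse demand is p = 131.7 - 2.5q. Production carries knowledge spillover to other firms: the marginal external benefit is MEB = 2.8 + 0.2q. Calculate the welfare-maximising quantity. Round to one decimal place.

Social marginal cost = private MC − MEB = 10.2 + 1.9q.
Set SMC = demand: 10.2 + 1.9q = 131.7 - 2.5q → q* = 27.6136.

q* = 27.6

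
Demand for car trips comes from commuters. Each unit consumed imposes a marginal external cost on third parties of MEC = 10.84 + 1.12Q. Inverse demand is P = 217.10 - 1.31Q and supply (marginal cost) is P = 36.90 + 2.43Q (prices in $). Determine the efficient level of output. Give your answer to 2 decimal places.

Social marginal benefit = demand − MEC = 206.26 - 2.43Q.
Set SMB = MC: 206.26 - 2.43Q = 36.90 + 2.43Q → Q* = 34.8477.

Q* = 34.85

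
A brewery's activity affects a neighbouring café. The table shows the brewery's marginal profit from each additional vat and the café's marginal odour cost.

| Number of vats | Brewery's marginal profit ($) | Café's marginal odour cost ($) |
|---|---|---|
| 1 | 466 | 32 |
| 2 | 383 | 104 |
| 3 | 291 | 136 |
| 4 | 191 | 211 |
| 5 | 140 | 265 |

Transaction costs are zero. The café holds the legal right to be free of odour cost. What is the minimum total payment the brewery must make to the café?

$272

Efficient level: marginal profit ≥ marginal odour cost through level 3, so k* = 3.
With the café holding the right, the brewery must at least compensate total damage at k*: 32 + 104 + 136 = 272.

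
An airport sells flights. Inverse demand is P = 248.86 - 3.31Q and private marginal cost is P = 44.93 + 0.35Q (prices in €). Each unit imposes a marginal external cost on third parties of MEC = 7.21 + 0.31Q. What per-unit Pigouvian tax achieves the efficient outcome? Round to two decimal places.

Social marginal cost = private MC + MEC = 52.14 + 0.66Q.
Set SMC = demand: 52.14 + 0.66Q = 248.86 - 3.31Q → Q* = 49.5516.
The Pigouvian tax equals MEC at Q*: 7.21 + 0.31×49.5516 = 22.5710.

tax = €22.57 per unit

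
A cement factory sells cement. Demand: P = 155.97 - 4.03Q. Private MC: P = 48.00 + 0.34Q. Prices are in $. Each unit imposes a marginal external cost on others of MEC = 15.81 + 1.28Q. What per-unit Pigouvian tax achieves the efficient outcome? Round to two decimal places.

tax = $36.69 per unit

Social marginal cost = private MC + MEC = 63.81 + 1.62Q.
Set SMC = demand: 63.81 + 1.62Q = 155.97 - 4.03Q → Q* = 16.3115.
The Pigouvian tax equals MEC at Q*: 15.81 + 1.28×16.3115 = 36.6887.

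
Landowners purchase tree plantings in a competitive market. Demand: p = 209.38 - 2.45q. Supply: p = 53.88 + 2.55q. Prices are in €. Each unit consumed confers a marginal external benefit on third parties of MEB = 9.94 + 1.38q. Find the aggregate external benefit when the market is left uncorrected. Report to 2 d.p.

€976.51

Market equilibrium (private): 53.88 + 2.55q = 209.38 - 2.45q → q_m = 31.1000.
Total external benefit = ∫₀^{q_m} (9.94 + 1.38q) dq = 9.94×31.1000 + ½×1.38×31.1000² = 976.5089.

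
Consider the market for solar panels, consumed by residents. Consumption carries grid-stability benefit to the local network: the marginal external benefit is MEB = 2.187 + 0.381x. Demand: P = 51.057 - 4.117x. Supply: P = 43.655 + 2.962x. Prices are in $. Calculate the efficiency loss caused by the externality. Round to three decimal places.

Market equilibrium (private): 43.655 + 2.962x = 51.057 - 4.117x → x_m = 1.0456.
Social marginal benefit = demand + MEB = 53.244 - 3.736x.
Set SMB = MC: 53.244 - 3.736x = 43.655 + 2.962x → x* = 1.4316.
Height of the DWL triangle at x_m is SMB(x_m) − MC(x_m) = MEB(x_m) = 2.5854.
DWL = ½ × 0.3860 × 2.5854 = 0.4990.

DWL = $0.499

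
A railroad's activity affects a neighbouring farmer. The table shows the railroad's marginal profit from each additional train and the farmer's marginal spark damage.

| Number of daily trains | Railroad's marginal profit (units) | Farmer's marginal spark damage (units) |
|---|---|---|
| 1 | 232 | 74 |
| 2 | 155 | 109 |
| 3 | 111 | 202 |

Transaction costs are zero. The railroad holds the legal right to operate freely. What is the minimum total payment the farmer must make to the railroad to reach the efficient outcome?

Left alone the railroad would choose level 3 (marginal profit stays positive).
Efficient level: k* = 2 (marginal profit ≥ marginal spark damage through 2).
The farmer must at least cover the railroad's forgone profit from cutting 3→2: 111 = 111.

111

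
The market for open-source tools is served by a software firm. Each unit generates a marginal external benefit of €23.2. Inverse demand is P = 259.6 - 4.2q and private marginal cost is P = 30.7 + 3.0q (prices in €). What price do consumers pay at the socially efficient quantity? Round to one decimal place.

Social marginal cost = private MC − MEB = 7.5 + 3.0q.
Set SMC = demand: 7.5 + 3.0q = 259.6 - 4.2q → q* = 35.0139.
Consumer price on the demand curve at q*: 259.6 − 4.2×35.0139 = 112.5416.

P = €112.5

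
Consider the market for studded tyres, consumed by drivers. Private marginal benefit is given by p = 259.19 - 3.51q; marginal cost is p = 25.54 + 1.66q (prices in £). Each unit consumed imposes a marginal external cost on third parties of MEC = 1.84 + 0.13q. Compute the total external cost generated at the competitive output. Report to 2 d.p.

Market equilibrium (private): 25.54 + 1.66q = 259.19 - 3.51q → q_m = 45.1934.
Total external cost = ∫₀^{q_m} (1.84 + 0.13q) dq = 1.84×45.1934 + ½×0.13×45.1934² = 215.9147.

£215.91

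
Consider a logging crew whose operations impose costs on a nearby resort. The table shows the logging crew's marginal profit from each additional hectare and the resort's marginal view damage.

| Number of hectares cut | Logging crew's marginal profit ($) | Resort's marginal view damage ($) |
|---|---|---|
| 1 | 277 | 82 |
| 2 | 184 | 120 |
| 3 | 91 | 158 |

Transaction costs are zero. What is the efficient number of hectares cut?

Bargaining reaches the level where marginal profit last exceeds marginal view damage.
That holds through level 2 (184 ≥ 120) but not at 3 (91 < 158).

2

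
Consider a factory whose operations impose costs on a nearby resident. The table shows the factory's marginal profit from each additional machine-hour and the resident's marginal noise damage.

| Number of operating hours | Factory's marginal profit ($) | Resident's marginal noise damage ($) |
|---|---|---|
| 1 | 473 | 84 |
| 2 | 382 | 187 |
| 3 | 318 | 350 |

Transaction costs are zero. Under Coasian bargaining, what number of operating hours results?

2

Bargaining reaches the level where marginal profit last exceeds marginal noise damage.
That holds through level 2 (382 ≥ 187) but not at 3 (318 < 350).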